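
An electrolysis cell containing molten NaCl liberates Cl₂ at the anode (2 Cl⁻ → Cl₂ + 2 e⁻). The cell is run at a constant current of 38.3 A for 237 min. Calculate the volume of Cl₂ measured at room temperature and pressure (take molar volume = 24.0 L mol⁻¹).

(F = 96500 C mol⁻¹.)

67.7 L

Q = I·t = 38.30 A × 14220 s = 544600 C.
n(e⁻) = Q/F = 544600 / 96500 = 5.644 mol.
2 electrons are transferred per Cl₂ molecule, so n(Cl₂) = 5.644 / 2 = 2.822 mol.
V = n × V_m = 2.822 × 24.0 = 67.7 L.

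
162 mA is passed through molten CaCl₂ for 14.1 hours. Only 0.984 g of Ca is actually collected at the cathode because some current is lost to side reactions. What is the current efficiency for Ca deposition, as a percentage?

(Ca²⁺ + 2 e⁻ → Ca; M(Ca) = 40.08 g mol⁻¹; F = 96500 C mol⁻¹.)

57.6 %

Q = I·t = 0.1620 × 50760 = 8223 C; n(e⁻) = 8223/96500 = 0.08521 mol.
Theoretical n(Ca) = n(e⁻)/2 = 0.04261 mol, i.e. m_theo = 0.04261 × 40.08 = 1.708 g.
Efficiency = m_actual / m_theo = 0.984 / 1.708 = 57.6 %.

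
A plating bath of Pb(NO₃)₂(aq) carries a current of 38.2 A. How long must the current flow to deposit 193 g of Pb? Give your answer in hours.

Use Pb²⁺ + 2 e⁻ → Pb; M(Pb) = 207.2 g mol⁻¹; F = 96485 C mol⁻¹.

1.31 h

n(Pb) = m/M = 193 / 207.2 = 0.9315 mol.
Each Pb atom requires 2 electrons, so n(e⁻) = 2 × 0.9315 = 1.863 mol.
Q = n(e⁻)·F = 1.863 × 96485 = 179700 C.
t = Q/I = 179700 / 38.20 A = 4705 s = 1.31 h.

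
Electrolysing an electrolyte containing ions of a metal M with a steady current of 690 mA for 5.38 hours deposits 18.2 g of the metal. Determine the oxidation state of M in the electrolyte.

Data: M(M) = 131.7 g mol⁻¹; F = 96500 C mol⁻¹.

Q = I·t = 0.6900 A × 19368 s = 13360 C, so n(e⁻) = 13360/96500 = 0.1385 mol.
n(M) deposited = 18.2 / 131.7 = 0.1382 mol.
Electrons per atom = n(e⁻)/n(M) = 0.1385 / 0.1382 = 1.00 ≈ 1, so the ion is M⁺.

+1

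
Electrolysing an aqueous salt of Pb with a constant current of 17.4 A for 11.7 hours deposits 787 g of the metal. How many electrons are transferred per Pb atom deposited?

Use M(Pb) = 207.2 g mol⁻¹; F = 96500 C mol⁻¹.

Q = I·t = 17.40 A × 42120 s = 732900 C, so n(e⁻) = 732900/96500 = 7.595 mol.
n(Pb) deposited = 787 / 207.2 = 3.798 mol.
Electrons per atom = n(e⁻)/n(Pb) = 7.595 / 3.798 = 2.00 ≈ 2, so the ion is Pb²⁺.

2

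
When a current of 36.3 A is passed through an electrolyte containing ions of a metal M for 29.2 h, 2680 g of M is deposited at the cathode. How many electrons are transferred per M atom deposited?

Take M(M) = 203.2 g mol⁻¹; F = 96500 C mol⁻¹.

3

Q = I·t = 36.30 A × 105120 s = 3816000 C, so n(e⁻) = 3816000/96500 = 39.54 mol.
n(M) deposited = 2680 / 203.2 = 13.19 mol.
Electrons per atom = n(e⁻)/n(M) = 39.54 / 13.19 = 3.00 ≈ 3, so the ion is M³⁺.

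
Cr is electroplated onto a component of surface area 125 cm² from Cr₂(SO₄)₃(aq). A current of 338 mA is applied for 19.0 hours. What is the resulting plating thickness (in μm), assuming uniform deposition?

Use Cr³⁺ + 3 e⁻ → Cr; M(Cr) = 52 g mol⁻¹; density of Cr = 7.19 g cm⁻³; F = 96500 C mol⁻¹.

46.2 μm

Q = I·t = 0.3380 × 68400 = 23120 C; n(e⁻) = 0.2396 mol.
n(Cr) = n(e⁻)/3 = 0.07986 mol, so m = 0.07986 × 52 = 4.153 g.
Volume = m/ρ = 4.153 / 7.19 = 0.5776 cm³.
Thickness = V/A = 0.5776 / 125 = 0.00462 cm = 46.2 μm.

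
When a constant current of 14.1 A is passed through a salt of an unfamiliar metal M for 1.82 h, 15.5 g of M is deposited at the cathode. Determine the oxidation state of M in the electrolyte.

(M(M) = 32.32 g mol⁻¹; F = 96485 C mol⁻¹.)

Q = I·t = 14.10 A × 6552.0 s = 92380 C, so n(e⁻) = 92380/96485 = 0.9575 mol.
n(M) deposited = 15.5 / 32.32 = 0.4796 mol.
Electrons per atom = n(e⁻)/n(M) = 0.9575 / 0.4796 = 2.00 ≈ 2, so the ion is M²⁺.

+2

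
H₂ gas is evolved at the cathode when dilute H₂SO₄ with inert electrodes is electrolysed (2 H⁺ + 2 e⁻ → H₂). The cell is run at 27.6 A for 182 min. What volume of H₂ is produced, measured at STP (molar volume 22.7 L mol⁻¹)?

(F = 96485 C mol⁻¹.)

Q = I·t = 27.60 A × 10920 s = 301400 C.
n(e⁻) = Q/F = 301400 / 96485 = 3.124 mol.
2 electrons are transferred per H₂ molecule, so n(H₂) = 3.124 / 2 = 1.562 mol.
V = n × V_m = 1.562 × 22.7 = 35.5 L.

35.5 L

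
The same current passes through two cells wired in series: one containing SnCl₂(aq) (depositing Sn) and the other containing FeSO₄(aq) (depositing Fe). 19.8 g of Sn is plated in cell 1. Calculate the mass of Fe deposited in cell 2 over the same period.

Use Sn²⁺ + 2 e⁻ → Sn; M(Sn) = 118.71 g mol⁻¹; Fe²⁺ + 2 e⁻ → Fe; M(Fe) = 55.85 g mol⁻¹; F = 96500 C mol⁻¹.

9.32 g

n(Sn) = 19.8 / 118.71 = 0.1668 mol.
Since Sn²⁺ + 2 e⁻ → Sn, n(e⁻) passed = 2 × 0.1668 = 0.3336 mol.
Cells in series carry the same charge, so the same 0.3336 mol of electrons passes through cell 2.
Fe²⁺ + 2 e⁻ → Fe, so n(Fe) = 0.3336 / 2 = 0.1668 mol.
m(Fe) = 0.1668 × 55.85 = 9.32 g.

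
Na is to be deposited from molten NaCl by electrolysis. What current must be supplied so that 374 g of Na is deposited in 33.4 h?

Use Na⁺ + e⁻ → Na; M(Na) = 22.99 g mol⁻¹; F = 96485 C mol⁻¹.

n(Na) = 374 / 22.99 = 16.27 mol.
n(e⁻) = 1 × 16.27 = 16.27 mol.
Q = n(e⁻)·F = 16.27 × 96485 = 1570000 C.
I = Q/t = 1570000 / 120240 s = 13.1 A.

13.1 A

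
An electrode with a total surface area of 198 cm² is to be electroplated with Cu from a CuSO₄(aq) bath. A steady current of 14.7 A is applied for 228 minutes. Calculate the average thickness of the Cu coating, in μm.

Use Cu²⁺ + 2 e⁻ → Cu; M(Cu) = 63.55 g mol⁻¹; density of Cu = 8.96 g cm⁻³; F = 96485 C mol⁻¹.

Q = I·t = 14.70 × 13680 = 201100 C; n(e⁻) = 2.084 mol.
n(Cu) = n(e⁻)/2 = 1.042 mol, so m = 1.042 × 63.55 = 66.23 g.
Volume = m/ρ = 66.23 / 8.96 = 7.391 cm³.
Thickness = V/A = 7.391 / 198 = 0.0373 cm = 373 μm.

373 μm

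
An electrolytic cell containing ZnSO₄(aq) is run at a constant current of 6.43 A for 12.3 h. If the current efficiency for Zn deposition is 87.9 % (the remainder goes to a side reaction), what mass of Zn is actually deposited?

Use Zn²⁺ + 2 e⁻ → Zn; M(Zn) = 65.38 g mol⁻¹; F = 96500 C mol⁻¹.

Q = I·t = 6.430 × 44280 = 284700 C.
n(e⁻) = 284700/96500 = 2.950 mol; theoretically n(Zn) = 2.950/2 = 1.475 mol, m_theo = 96.45 g.
At 87.9 % efficiency, m_actual = 0.879 × 96.45 = 84.8 g.

84.8 g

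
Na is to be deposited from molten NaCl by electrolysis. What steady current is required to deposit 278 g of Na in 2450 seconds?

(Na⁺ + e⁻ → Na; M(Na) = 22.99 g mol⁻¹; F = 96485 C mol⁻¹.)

n(Na) = 278 / 22.99 = 12.09 mol.
n(e⁻) = 1 × 12.09 = 12.09 mol.
Q = n(e⁻)·F = 12.09 × 96485 = 1167000 C.
I = Q/t = 1167000 / 2450.0 s = 476 A.

476 A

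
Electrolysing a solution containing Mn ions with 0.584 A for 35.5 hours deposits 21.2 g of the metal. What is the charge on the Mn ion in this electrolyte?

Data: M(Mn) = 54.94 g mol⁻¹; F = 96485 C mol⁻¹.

Q = I·t = 0.5840 A × 127800 s = 74640 C, so n(e⁻) = 74640/96485 = 0.7735 mol.
n(Mn) deposited = 21.2 / 54.94 = 0.3859 mol.
Electrons per atom = n(e⁻)/n(Mn) = 0.7735 / 0.3859 = 2.00 ≈ 2, so the ion is Mn²⁺.

+2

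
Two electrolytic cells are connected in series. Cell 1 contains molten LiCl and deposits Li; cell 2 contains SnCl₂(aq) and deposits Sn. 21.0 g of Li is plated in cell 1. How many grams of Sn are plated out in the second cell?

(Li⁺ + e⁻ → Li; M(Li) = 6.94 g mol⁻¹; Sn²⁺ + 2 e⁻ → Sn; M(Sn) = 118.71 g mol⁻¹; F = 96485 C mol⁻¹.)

180 g

n(Li) = 21.0 / 6.94 = 3.026 mol.
Since Li⁺ + e⁻ → Li, n(e⁻) passed = 1 × 3.026 = 3.026 mol.
Cells in series carry the same charge, so the same 3.026 mol of electrons passes through cell 2.
Sn²⁺ + 2 e⁻ → Sn, so n(Sn) = 3.026 / 2 = 1.513 mol.
m(Sn) = 1.513 × 118.71 = 180 g.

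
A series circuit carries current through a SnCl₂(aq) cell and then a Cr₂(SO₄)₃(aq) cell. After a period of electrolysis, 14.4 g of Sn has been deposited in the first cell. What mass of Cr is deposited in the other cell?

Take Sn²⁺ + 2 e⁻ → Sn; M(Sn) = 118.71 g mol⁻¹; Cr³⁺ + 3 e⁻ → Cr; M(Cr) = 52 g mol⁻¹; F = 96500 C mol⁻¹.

n(Sn) = 14.4 / 118.71 = 0.1213 mol.
Since Sn²⁺ + 2 e⁻ → Sn, n(e⁻) passed = 2 × 0.1213 = 0.2426 mol.
Cells in series carry the same charge, so the same 0.2426 mol of electrons passes through cell 2.
Cr³⁺ + 3 e⁻ → Cr, so n(Cr) = 0.2426 / 3 = 0.08087 mol.
m(Cr) = 0.08087 × 52 = 4.21 g.

4.21 g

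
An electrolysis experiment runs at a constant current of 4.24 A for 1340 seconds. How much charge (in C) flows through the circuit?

5680 C

Q = I·t = 4.240 A × 1340.0 s = 5680 C.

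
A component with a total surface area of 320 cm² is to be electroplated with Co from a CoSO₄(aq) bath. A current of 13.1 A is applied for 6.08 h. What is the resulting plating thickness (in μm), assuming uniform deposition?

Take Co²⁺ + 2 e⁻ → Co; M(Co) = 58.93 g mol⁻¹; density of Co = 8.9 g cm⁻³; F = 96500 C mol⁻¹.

307 μm

Q = I·t = 13.10 × 21888 = 286700 C; n(e⁻) = 2.971 mol.
n(Co) = n(e⁻)/2 = 1.486 mol, so m = 1.486 × 58.93 = 87.55 g.
Volume = m/ρ = 87.55 / 8.9 = 9.837 cm³.
Thickness = V/A = 9.837 / 320 = 0.0307 cm = 307 μm.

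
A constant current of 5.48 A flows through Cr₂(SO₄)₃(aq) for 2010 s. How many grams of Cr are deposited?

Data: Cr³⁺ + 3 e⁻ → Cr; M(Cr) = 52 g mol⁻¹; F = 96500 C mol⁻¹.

1.98 g

Q = I·t = 5.480 A × 2010.0 s = 11010 C.
n(e⁻) = Q/F = 11010 / 96500 = 0.1141 mol.
Cr³⁺ + 3 e⁻ → Cr, so n(Cr) = n(e⁻)/3 = 0.03805 mol.
m = n·M = 0.03805 × 52 = 1.98 g.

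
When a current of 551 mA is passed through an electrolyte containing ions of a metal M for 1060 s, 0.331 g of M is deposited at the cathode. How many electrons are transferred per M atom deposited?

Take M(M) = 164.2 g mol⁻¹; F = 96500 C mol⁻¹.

3

Q = I·t = 0.5510 A × 1060.0 s = 584.1 C, so n(e⁻) = 584.1/96500 = 0.006052 mol.
n(M) deposited = 0.331 / 164.2 = 0.002016 mol.
Electrons per atom = n(e⁻)/n(M) = 0.006052 / 0.002016 = 3.00 ≈ 3, so the ion is M³⁺.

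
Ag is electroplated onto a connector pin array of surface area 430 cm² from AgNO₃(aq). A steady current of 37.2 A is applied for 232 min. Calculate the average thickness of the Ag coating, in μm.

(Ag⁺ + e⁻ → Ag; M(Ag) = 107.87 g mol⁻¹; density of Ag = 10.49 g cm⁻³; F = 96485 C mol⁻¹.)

1280 μm

Q = I·t = 37.20 × 13920 = 517800 C; n(e⁻) = 5.367 mol.
n(Ag) = n(e⁻)/1 = 5.367 mol, so m = 5.367 × 107.87 = 578.9 g.
Volume = m/ρ = 578.9 / 10.49 = 55.19 cm³.
Thickness = V/A = 55.19 / 430 = 0.128 cm = 1280 μm.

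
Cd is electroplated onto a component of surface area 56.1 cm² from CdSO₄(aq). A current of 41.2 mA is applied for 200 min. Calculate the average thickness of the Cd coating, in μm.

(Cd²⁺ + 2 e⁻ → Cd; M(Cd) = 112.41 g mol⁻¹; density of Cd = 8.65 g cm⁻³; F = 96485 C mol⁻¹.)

Q = I·t = 0.04120 × 12000 = 494.4 C; n(e⁻) = 0.005124 mol.
n(Cd) = n(e⁻)/2 = 0.002562 mol, so m = 0.002562 × 112.41 = 0.2880 g.
Volume = m/ρ = 0.2880 / 8.65 = 0.03329 cm³.
Thickness = V/A = 0.03329 / 56.1 = 5.93 × 10⁻⁴ cm = 5.93 μm.

5.93 μm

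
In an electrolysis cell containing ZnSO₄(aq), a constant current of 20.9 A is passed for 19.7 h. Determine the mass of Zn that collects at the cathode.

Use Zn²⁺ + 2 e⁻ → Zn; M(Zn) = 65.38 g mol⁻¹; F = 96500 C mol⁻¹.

Q = I·t = 20.90 A × 70920 s = 1482000 C.
n(e⁻) = Q/F = 1482000 / 96500 = 15.36 mol.
Zn²⁺ + 2 e⁻ → Zn, so n(Zn) = n(e⁻)/2 = 7.680 mol.
m = n·M = 7.680 × 65.38 = 502 g.

502 g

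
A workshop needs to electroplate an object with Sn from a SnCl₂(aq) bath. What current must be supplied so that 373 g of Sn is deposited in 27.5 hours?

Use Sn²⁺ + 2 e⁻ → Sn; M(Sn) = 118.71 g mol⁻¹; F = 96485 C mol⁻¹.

n(Sn) = 373 / 118.71 = 3.142 mol.
n(e⁻) = 2 × 3.142 = 6.284 mol.
Q = n(e⁻)·F = 6.284 × 96485 = 606300 C.
I = Q/t = 606300 / 99000 s = 6.12 A.

6.12 A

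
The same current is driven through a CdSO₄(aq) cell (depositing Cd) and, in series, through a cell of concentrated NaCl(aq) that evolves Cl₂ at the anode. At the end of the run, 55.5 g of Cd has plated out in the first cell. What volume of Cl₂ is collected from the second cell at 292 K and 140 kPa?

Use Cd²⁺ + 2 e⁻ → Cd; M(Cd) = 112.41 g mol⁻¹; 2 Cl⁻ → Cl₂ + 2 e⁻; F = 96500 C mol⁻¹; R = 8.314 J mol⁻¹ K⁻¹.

8.56 L

n(Cd) = 55.5 / 112.41 = 0.4937 mol, so n(e⁻) = 2 × 0.4937 = 0.9875 mol.
The cells are in series, so the same 0.9875 mol of electrons passes through the second cell.
2 Cl⁻ → Cl₂ + 2 e⁻ — 2 mol e⁻ per mol Cl₂, so n(Cl₂) = 0.9875/2 = 0.4937 mol.
V = nRT/P = (0.4937 × 8.314 × 292) / (140 × 10³) = 0.00856 m³ = 8.56 L.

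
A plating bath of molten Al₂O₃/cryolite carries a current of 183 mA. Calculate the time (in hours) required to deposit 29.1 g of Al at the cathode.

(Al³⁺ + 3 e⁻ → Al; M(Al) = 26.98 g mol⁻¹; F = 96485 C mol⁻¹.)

474 h

n(Al) = m/M = 29.1 / 26.98 = 1.079 mol.
Each Al atom requires 3 electrons, so n(e⁻) = 3 × 1.079 = 3.236 mol.
Q = n(e⁻)·F = 3.236 × 96485 = 312200 C.
t = Q/I = 312200 / 0.1830 A = 1706000 s = 474 h.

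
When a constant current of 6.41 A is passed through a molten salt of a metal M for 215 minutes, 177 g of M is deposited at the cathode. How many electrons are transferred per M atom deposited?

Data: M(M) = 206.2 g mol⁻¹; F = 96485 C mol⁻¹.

Q = I·t = 6.410 A × 12900 s = 82690 C, so n(e⁻) = 82690/96485 = 0.8570 mol.
n(M) deposited = 177 / 206.2 = 0.8584 mol.
Electrons per atom = n(e⁻)/n(M) = 0.8570 / 0.8584 = 0.998 ≈ 1, so the ion is M⁺.

1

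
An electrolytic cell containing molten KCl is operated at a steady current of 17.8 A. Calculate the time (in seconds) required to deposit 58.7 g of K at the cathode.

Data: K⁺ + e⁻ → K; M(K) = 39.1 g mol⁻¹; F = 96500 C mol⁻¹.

8140 s

n(K) = m/M = 58.7 / 39.1 = 1.501 mol.
Each K atom requires 1 electron, so n(e⁻) = 1 × 1.501 = 1.501 mol.
Q = n(e⁻)·F = 1.501 × 96500 = 144900 C.
t = Q/I = 144900 / 17.80 A = 8139 s.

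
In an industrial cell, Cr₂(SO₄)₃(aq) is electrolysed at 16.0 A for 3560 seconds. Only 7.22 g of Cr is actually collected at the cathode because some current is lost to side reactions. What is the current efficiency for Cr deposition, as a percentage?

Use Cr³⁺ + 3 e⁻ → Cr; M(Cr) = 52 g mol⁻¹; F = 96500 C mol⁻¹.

Q = I·t = 16.00 × 3560.0 = 56960 C; n(e⁻) = 56960/96500 = 0.5903 mol.
Theoretical n(Cr) = n(e⁻)/3 = 0.1968 mol, i.e. m_theo = 0.1968 × 52 = 10.23 g.
Efficiency = m_actual / m_theo = 7.22 / 10.23 = 70.6 %.

70.6 %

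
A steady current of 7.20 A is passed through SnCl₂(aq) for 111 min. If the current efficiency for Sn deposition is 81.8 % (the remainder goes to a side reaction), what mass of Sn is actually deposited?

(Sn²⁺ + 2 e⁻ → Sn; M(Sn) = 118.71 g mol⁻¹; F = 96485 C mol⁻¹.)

24.1 g

Q = I·t = 7.200 × 6660.0 = 47950 C.
n(e⁻) = 47950/96485 = 0.4970 mol; theoretically n(Sn) = 0.4970/2 = 0.2485 mol, m_theo = 29.50 g.
At 81.8 % efficiency, m_actual = 0.818 × 29.50 = 24.1 g.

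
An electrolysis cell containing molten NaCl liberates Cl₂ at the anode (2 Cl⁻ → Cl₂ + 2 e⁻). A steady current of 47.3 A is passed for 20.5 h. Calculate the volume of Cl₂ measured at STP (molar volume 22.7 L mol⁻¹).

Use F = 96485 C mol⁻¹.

411 L

Q = I·t = 47.30 A × 73800 s = 3491000 C.
n(e⁻) = Q/F = 3491000 / 96485 = 36.18 mol.
2 electrons are transferred per Cl₂ molecule, so n(Cl₂) = 36.18 / 2 = 18.09 mol.
V = n × V_m = 18.09 × 22.7 = 411 L.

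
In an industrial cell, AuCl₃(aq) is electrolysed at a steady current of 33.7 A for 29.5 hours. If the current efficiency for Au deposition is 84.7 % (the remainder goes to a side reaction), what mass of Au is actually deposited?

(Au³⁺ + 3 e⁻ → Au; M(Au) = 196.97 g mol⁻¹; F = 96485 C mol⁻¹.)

2060 g

Q = I·t = 33.70 × 106200 = 3579000 C.
n(e⁻) = 3579000/96485 = 37.09 mol; theoretically n(Au) = 37.09/3 = 12.36 mol, m_theo = 2435 g.
At 84.7 % efficiency, m_actual = 0.847 × 2435 = 2060 g.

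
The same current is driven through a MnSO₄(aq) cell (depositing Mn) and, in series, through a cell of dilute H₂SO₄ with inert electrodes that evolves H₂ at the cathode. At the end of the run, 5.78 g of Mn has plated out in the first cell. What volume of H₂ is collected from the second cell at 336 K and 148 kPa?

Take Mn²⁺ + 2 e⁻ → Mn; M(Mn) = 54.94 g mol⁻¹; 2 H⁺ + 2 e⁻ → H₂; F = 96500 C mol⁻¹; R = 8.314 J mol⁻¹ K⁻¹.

1.99 L

n(Mn) = 5.78 / 54.94 = 0.1052 mol, so n(e⁻) = 2 × 0.1052 = 0.2104 mol.
The cells are in series, so the same 0.2104 mol of electrons passes through the second cell.
2 H⁺ + 2 e⁻ → H₂ — 2 mol e⁻ per mol H₂, so n(H₂) = 0.2104/2 = 0.1052 mol.
V = nRT/P = (0.1052 × 8.314 × 336) / (148 × 10³) = 0.00199 m³ = 1.99 L.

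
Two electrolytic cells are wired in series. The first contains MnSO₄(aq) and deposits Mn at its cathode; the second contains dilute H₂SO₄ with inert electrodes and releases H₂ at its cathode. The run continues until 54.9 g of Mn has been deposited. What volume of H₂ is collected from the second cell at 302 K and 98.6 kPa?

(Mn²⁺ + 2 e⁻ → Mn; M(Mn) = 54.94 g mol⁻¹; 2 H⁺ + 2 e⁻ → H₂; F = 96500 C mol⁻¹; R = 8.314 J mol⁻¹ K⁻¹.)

n(Mn) = 54.9 / 54.94 = 0.9993 mol, so n(e⁻) = 2 × 0.9993 = 1.999 mol.
The cells are in series, so the same 1.999 mol of electrons passes through the second cell.
2 H⁺ + 2 e⁻ → H₂ — 2 mol e⁻ per mol H₂, so n(H₂) = 1.999/2 = 0.9993 mol.
V = nRT/P = (0.9993 × 8.314 × 302) / (98.6 × 10³) = 0.0254 m³ = 25.4 L.

25.4 L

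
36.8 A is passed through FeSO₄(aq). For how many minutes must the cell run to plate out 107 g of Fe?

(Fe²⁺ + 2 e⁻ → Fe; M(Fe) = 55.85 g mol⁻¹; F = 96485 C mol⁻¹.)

167 min

n(Fe) = m/M = 107 / 55.85 = 1.916 mol.
Each Fe atom requires 2 electrons, so n(e⁻) = 2 × 1.916 = 3.832 mol.
Q = n(e⁻)·F = 3.832 × 96485 = 369700 C.
t = Q/I = 369700 / 36.80 A = 10050 s = 167 min.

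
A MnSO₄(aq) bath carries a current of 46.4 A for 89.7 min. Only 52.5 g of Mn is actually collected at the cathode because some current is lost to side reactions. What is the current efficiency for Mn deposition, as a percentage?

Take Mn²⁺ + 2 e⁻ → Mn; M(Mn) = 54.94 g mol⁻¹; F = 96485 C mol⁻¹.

73.8 %

Q = I·t = 46.40 × 5382.0 = 249700 C; n(e⁻) = 249700/96485 = 2.588 mol.
Theoretical n(Mn) = n(e⁻)/2 = 1.294 mol, i.e. m_theo = 1.294 × 54.94 = 71.10 g.
Efficiency = m_actual / m_theo = 52.5 / 71.10 = 73.8 %.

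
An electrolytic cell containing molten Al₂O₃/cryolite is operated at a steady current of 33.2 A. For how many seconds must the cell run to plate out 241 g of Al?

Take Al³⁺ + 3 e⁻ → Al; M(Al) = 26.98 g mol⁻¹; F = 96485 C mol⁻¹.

77900 s

n(Al) = m/M = 241 / 26.98 = 8.933 mol.
Each Al atom requires 3 electrons, so n(e⁻) = 3 × 8.933 = 26.80 mol.
Q = n(e⁻)·F = 26.80 × 96485 = 2586000 C.
t = Q/I = 2586000 / 33.20 A = 77880 s.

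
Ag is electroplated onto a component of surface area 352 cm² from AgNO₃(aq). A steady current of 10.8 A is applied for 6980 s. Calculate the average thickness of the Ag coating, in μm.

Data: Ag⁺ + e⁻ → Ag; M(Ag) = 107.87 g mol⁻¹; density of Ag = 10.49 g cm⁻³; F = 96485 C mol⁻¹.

Q = I·t = 10.80 × 6980.0 = 75380 C; n(e⁻) = 0.7813 mol.
n(Ag) = n(e⁻)/1 = 0.7813 mol, so m = 0.7813 × 107.87 = 84.28 g.
Volume = m/ρ = 84.28 / 10.49 = 8.034 cm³.
Thickness = V/A = 8.034 / 352 = 0.0228 cm = 228 μm.

228 μm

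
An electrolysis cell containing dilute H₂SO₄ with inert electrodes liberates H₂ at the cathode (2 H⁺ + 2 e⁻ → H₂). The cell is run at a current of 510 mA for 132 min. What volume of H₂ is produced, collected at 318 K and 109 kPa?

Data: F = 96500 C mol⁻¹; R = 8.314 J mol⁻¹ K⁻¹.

0.508 L

Q = I·t = 0.5100 A × 7920.0 s = 4039 C.
n(e⁻) = Q/F = 4039 / 96500 = 0.04186 mol.
2 electrons are transferred per H₂ molecule, so n(H₂) = 0.04186 / 2 = 0.02093 mol.
V = nRT/P = (0.02093 × 8.314 × 318) / (109 × 10³ Pa) = 5.08 × 10⁻⁴ m³ = 0.508 L.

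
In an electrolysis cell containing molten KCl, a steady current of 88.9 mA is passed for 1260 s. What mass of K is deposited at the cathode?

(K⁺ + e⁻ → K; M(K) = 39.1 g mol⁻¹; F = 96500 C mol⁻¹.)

0.0454 g

Q = I·t = 0.08890 A × 1260.0 s = 112.0 C.
n(e⁻) = Q/F = 112.0 / 96500 = 0.001161 mol.
K⁺ + e⁻ → K, so n(K) = n(e⁻)/1 = 0.001161 mol.
m = n·M = 0.001161 × 39.1 = 0.0454 g.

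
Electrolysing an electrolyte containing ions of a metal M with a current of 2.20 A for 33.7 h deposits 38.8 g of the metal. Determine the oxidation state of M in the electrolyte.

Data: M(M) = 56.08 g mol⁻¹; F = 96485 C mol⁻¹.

+4

Q = I·t = 2.200 A × 121320 s = 266900 C, so n(e⁻) = 266900/96485 = 2.766 mol.
n(M) deposited = 38.8 / 56.08 = 0.6919 mol.
Electrons per atom = n(e⁻)/n(M) = 2.766 / 0.6919 = 4.00 ≈ 4, so the ion is M⁴⁺.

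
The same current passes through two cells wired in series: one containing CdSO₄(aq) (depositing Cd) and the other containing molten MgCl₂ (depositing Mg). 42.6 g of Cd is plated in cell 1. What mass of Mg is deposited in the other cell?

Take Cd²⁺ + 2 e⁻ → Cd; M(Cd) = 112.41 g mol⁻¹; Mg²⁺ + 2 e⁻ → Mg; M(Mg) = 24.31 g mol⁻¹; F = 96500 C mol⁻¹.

n(Cd) = 42.6 / 112.41 = 0.3790 mol.
Since Cd²⁺ + 2 e⁻ → Cd, n(e⁻) passed = 2 × 0.3790 = 0.7579 mol.
Cells in series carry the same charge, so the same 0.7579 mol of electrons passes through cell 2.
Mg²⁺ + 2 e⁻ → Mg, so n(Mg) = 0.7579 / 2 = 0.3790 mol.
m(Mg) = 0.3790 × 24.31 = 9.21 g.

9.21 g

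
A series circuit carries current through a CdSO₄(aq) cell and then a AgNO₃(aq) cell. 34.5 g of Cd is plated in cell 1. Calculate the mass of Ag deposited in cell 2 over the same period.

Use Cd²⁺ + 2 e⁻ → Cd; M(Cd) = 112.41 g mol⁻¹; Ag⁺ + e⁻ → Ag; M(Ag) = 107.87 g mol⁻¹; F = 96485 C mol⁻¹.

66.2 g

n(Cd) = 34.5 / 112.41 = 0.3069 mol.
Since Cd²⁺ + 2 e⁻ → Cd, n(e⁻) passed = 2 × 0.3069 = 0.6138 mol.
Cells in series carry the same charge, so the same 0.6138 mol of electrons passes through cell 2.
Ag⁺ + e⁻ → Ag, so n(Ag) = 0.6138 / 1 = 0.6138 mol.
m(Ag) = 0.6138 × 107.87 = 66.2 g.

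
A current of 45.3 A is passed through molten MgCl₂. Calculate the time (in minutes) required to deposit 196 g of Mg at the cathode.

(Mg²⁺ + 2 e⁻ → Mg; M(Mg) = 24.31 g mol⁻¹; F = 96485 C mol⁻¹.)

572 min

n(Mg) = m/M = 196 / 24.31 = 8.063 mol.
Each Mg atom requires 2 electrons, so n(e⁻) = 2 × 8.063 = 16.13 mol.
Q = n(e⁻)·F = 16.13 × 96485 = 1556000 C.
t = Q/I = 1556000 / 45.30 A = 34340 s = 572 min.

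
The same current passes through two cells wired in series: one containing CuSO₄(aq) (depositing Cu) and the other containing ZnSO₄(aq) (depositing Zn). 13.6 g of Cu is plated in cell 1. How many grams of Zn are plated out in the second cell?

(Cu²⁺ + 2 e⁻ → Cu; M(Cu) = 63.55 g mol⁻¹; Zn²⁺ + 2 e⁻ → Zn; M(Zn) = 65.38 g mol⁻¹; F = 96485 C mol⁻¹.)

14.0 g

n(Cu) = 13.6 / 63.55 = 0.2140 mol.
Since Cu²⁺ + 2 e⁻ → Cu, n(e⁻) passed = 2 × 0.2140 = 0.4280 mol.
Cells in series carry the same charge, so the same 0.4280 mol of electrons passes through cell 2.
Zn²⁺ + 2 e⁻ → Zn, so n(Zn) = 0.4280 / 2 = 0.2140 mol.
m(Zn) = 0.2140 × 65.38 = 14.0 g.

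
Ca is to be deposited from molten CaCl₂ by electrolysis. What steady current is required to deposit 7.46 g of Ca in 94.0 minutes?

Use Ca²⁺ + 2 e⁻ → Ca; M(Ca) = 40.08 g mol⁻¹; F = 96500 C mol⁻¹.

n(Ca) = 7.46 / 40.08 = 0.1861 mol.
n(e⁻) = 2 × 0.1861 = 0.3723 mol.
Q = n(e⁻)·F = 0.3723 × 96500 = 35920 C.
I = Q/t = 35920 / 5640.0 s = 6.37 A.

6.37 A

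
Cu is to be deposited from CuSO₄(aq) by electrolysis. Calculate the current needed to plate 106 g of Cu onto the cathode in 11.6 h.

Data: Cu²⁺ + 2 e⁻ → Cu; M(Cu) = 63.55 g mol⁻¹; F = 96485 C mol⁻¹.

n(Cu) = 106 / 63.55 = 1.668 mol.
n(e⁻) = 2 × 1.668 = 3.336 mol.
Q = n(e⁻)·F = 3.336 × 96485 = 321900 C.
I = Q/t = 321900 / 41760 s = 7.71 A.

7.71 A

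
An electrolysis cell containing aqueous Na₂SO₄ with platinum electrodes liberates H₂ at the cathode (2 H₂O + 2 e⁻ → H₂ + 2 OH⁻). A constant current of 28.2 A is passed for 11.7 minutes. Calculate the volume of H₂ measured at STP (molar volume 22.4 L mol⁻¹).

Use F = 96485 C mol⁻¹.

Q = I·t = 28.20 A × 702.00 s = 19800 C.
n(e⁻) = Q/F = 19800 / 96485 = 0.2052 mol.
2 electrons are transferred per H₂ molecule, so n(H₂) = 0.2052 / 2 = 0.1026 mol.
V = n × V_m = 0.1026 × 22.4 = 2.30 L.

2.30 L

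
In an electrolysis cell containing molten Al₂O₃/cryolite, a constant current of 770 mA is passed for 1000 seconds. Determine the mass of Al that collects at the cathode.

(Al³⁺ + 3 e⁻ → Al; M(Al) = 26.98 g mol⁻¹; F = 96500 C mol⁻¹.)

0.0718 g

Q = I·t = 0.7700 A × 1000.0 s = 770.0 C.
n(e⁻) = Q/F = 770.0 / 96500 = 0.007979 mol.
Al³⁺ + 3 e⁻ → Al, so n(Al) = n(e⁻)/3 = 0.002660 mol.
m = n·M = 0.002660 × 26.98 = 0.0718 g.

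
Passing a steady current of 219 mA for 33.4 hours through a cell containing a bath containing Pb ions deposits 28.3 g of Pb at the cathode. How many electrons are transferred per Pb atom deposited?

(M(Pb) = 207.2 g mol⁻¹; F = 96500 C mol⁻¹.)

2

Q = I·t = 0.2190 A × 120240 s = 26330 C, so n(e⁻) = 26330/96500 = 0.2729 mol.
n(Pb) deposited = 28.3 / 207.2 = 0.1366 mol.
Electrons per atom = n(e⁻)/n(Pb) = 0.2729 / 0.1366 = 2.00 ≈ 2, so the ion is Pb²⁺.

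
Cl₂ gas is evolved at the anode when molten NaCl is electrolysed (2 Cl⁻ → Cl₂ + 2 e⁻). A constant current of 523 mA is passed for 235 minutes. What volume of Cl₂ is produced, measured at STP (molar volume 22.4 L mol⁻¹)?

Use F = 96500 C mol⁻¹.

0.856 L

Q = I·t = 0.5230 A × 14100 s = 7374 C.
n(e⁻) = Q/F = 7374 / 96500 = 0.07642 mol.
2 electrons are transferred per Cl₂ molecule, so n(Cl₂) = 0.07642 / 2 = 0.03821 mol.
V = n × V_m = 0.03821 × 22.4 = 0.856 L.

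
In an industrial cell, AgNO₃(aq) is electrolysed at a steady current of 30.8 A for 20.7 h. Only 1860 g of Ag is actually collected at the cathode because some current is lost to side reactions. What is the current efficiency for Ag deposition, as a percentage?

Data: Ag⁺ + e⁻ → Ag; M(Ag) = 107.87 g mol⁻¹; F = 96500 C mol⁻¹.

Q = I·t = 30.80 × 74520 = 2295000 C; n(e⁻) = 2295000/96500 = 23.78 mol.
Theoretical n(Ag) = n(e⁻)/1 = 23.78 mol, i.e. m_theo = 23.78 × 107.87 = 2566 g.
Efficiency = m_actual / m_theo = 1860 / 2566 = 72.5 %.

72.5 %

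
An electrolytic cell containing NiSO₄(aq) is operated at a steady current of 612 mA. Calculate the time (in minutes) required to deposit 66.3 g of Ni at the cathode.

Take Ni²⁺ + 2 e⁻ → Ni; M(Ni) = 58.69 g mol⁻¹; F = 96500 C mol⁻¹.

n(Ni) = m/M = 66.3 / 58.69 = 1.130 mol.
Each Ni atom requires 2 electrons, so n(e⁻) = 2 × 1.130 = 2.259 mol.
Q = n(e⁻)·F = 2.259 × 96500 = 218000 C.
t = Q/I = 218000 / 0.6120 A = 356300 s = 5940 min.

5940 min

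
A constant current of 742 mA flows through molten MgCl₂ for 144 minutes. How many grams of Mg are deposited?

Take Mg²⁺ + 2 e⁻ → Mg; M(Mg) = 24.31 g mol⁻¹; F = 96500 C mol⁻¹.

0.808 g

Q = I·t = 0.7420 A × 8640.0 s = 6411 C.
n(e⁻) = Q/F = 6411 / 96500 = 0.06643 mol.
Mg²⁺ + 2 e⁻ → Mg, so n(Mg) = n(e⁻)/2 = 0.03322 mol.
m = n·M = 0.03322 × 24.31 = 0.808 g.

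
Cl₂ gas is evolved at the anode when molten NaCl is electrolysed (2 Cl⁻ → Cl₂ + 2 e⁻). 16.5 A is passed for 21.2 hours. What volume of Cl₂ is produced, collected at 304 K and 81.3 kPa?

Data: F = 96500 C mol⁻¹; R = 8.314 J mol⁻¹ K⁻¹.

Q = I·t = 16.50 A × 76320 s = 1259000 C.
n(e⁻) = Q/F = 1259000 / 96500 = 13.05 mol.
2 electrons are transferred per Cl₂ molecule, so n(Cl₂) = 13.05 / 2 = 6.525 mol.
V = nRT/P = (6.525 × 8.314 × 304) / (81.3 × 10³ Pa) = 0.203 m³ = 203 L.

203 L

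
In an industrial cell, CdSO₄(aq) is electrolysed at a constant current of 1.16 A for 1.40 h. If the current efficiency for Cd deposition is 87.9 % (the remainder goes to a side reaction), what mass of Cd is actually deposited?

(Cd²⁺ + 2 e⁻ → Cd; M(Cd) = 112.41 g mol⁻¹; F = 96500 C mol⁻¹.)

2.99 g

Q = I·t = 1.160 × 5040.0 = 5846 C.
n(e⁻) = 5846/96500 = 0.06058 mol; theoretically n(Cd) = 0.06058/2 = 0.03029 mol, m_theo = 3.405 g.
At 87.9 % efficiency, m_actual = 0.879 × 3.405 = 2.99 g.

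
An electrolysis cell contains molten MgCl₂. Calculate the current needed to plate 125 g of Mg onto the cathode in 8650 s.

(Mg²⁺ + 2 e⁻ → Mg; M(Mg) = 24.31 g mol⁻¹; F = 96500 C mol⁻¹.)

n(Mg) = 125 / 24.31 = 5.142 mol.
n(e⁻) = 2 × 5.142 = 10.28 mol.
Q = n(e⁻)·F = 10.28 × 96500 = 992400 C.
I = Q/t = 992400 / 8650.0 s = 115 A.

115 A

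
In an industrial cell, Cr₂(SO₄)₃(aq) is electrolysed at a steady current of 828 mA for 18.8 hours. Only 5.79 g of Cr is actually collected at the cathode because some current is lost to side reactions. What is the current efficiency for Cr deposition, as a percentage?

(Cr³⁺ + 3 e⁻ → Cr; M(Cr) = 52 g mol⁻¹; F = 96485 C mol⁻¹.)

57.5 %

Q = I·t = 0.8280 × 67680 = 56040 C; n(e⁻) = 56040/96485 = 0.5808 mol.
Theoretical n(Cr) = n(e⁻)/3 = 0.1936 mol, i.e. m_theo = 0.1936 × 52 = 10.07 g.
Efficiency = m_actual / m_theo = 5.79 / 10.07 = 57.5 %.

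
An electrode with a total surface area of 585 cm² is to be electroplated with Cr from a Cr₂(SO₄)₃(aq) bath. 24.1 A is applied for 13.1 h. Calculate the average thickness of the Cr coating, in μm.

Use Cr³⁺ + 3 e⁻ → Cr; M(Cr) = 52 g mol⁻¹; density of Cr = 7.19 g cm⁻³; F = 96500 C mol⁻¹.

485 μm

Q = I·t = 24.10 × 47160 = 1137000 C; n(e⁻) = 11.78 mol.
n(Cr) = n(e⁻)/3 = 3.926 mol, so m = 3.926 × 52 = 204.1 g.
Volume = m/ρ = 204.1 / 7.19 = 28.39 cm³.
Thickness = V/A = 28.39 / 585 = 0.0485 cm = 485 μm.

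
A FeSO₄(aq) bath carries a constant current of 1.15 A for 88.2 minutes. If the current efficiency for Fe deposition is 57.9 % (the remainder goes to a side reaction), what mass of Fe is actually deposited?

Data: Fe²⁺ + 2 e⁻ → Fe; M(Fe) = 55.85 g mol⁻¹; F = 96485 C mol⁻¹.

1.02 g

Q = I·t = 1.150 × 5292.0 = 6086 C.
n(e⁻) = 6086/96485 = 0.06308 mol; theoretically n(Fe) = 0.06308/2 = 0.03154 mol, m_theo = 1.761 g.
At 57.9 % efficiency, m_actual = 0.579 × 1.761 = 1.02 g.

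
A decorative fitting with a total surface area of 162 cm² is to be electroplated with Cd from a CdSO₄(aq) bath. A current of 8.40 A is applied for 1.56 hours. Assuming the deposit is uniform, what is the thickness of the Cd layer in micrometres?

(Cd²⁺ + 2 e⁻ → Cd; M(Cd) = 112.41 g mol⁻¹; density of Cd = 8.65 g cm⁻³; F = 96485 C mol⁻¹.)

196 μm

Q = I·t = 8.400 × 5616.0 = 47170 C; n(e⁻) = 0.4889 mol.
n(Cd) = n(e⁻)/2 = 0.2445 mol, so m = 0.2445 × 112.41 = 27.48 g.
Volume = m/ρ = 27.48 / 8.65 = 3.177 cm³.
Thickness = V/A = 3.177 / 162 = 0.0196 cm = 196 μm.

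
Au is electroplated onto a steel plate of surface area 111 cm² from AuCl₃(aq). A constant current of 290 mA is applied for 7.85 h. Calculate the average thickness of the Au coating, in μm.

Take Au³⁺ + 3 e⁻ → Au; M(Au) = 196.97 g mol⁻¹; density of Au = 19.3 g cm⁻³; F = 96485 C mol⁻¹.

Q = I·t = 0.2900 × 28260 = 8195 C; n(e⁻) = 0.08494 mol.
n(Au) = n(e⁻)/3 = 0.02831 mol, so m = 0.02831 × 196.97 = 5.577 g.
Volume = m/ρ = 5.577 / 19.3 = 0.2890 cm³.
Thickness = V/A = 0.2890 / 111 = 0.00260 cm = 26.0 μm.

26.0 μm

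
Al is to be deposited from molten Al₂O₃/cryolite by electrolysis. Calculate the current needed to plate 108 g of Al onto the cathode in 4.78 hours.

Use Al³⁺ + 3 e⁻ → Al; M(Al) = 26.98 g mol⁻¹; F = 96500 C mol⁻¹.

n(Al) = 108 / 26.98 = 4.003 mol.
n(e⁻) = 3 × 4.003 = 12.01 mol.
Q = n(e⁻)·F = 12.01 × 96500 = 1159000 C.
I = Q/t = 1159000 / 17208 s = 67.3 A.

67.3 A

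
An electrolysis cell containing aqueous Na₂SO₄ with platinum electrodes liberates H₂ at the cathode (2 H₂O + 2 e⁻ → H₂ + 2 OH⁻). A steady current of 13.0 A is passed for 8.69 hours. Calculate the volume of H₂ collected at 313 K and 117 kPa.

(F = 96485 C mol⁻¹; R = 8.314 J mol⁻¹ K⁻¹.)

46.9 L

Q = I·t = 13.00 A × 31284 s = 406700 C.
n(e⁻) = Q/F = 406700 / 96485 = 4.215 mol.
2 electrons are transferred per H₂ molecule, so n(H₂) = 4.215 / 2 = 2.108 mol.
V = nRT/P = (2.108 × 8.314 × 313) / (117 × 10³ Pa) = 0.0469 m³ = 46.9 L.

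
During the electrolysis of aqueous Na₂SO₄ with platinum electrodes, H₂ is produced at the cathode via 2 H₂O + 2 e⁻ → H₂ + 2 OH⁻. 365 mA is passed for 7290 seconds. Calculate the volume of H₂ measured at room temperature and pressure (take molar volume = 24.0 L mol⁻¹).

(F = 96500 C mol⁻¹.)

Q = I·t = 0.3650 A × 7290.0 s = 2661 C.
n(e⁻) = Q/F = 2661 / 96500 = 0.02757 mol.
2 electrons are transferred per H₂ molecule, so n(H₂) = 0.02757 / 2 = 0.01379 mol.
V = n × V_m = 0.01379 × 24.0 = 0.331 L.

0.331 L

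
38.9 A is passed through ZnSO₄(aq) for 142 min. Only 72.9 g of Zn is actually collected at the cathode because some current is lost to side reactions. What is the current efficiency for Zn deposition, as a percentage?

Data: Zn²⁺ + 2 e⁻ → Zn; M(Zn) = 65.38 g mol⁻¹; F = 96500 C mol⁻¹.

64.9 %

Q = I·t = 38.90 × 8520.0 = 331400 C; n(e⁻) = 331400/96500 = 3.434 mol.
Theoretical n(Zn) = n(e⁻)/2 = 1.717 mol, i.e. m_theo = 1.717 × 65.38 = 112.3 g.
Efficiency = m_actual / m_theo = 72.9 / 112.3 = 64.9 %.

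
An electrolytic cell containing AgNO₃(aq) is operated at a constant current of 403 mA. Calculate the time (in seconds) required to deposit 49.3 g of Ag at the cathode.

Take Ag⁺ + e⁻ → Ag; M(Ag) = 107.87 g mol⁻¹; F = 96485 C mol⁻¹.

1.09 × 10⁵ s

n(Ag) = m/M = 49.3 / 107.87 = 0.4570 mol.
Each Ag atom requires 1 electron, so n(e⁻) = 1 × 0.4570 = 0.4570 mol.
Q = n(e⁻)·F = 0.4570 × 96485 = 44100 C.
t = Q/I = 44100 / 0.4030 A = 109400 s.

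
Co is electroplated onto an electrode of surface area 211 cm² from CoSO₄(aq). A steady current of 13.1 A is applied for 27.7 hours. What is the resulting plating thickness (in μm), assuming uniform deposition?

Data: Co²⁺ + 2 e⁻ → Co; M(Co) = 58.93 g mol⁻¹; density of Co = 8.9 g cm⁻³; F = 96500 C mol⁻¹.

Q = I·t = 13.10 × 99720 = 1306000 C; n(e⁻) = 13.54 mol.
n(Co) = n(e⁻)/2 = 6.769 mol, so m = 6.769 × 58.93 = 398.9 g.
Volume = m/ρ = 398.9 / 8.9 = 44.82 cm³.
Thickness = V/A = 44.82 / 211 = 0.212 cm = 2120 μm.

2120 μm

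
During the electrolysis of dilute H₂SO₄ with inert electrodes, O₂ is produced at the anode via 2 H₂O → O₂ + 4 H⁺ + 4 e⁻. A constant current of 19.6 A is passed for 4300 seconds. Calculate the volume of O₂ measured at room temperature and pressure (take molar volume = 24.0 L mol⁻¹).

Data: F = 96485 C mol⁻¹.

5.24 L

Q = I·t = 19.60 A × 4300.0 s = 84280 C.
n(e⁻) = Q/F = 84280 / 96485 = 0.8735 mol.
4 electrons are transferred per O₂ molecule, so n(O₂) = 0.8735 / 4 = 0.2184 mol.
V = n × V_m = 0.2184 × 24.0 = 5.24 L.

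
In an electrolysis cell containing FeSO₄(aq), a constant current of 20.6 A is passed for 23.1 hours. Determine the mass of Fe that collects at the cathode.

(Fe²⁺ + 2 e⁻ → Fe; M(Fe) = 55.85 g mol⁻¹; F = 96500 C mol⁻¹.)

Q = I·t = 20.60 A × 83160 s = 1713000 C.
n(e⁻) = Q/F = 1713000 / 96500 = 17.75 mol.
Fe²⁺ + 2 e⁻ → Fe, so n(Fe) = n(e⁻)/2 = 8.876 mol.
m = n·M = 8.876 × 55.85 = 496 g.

496 g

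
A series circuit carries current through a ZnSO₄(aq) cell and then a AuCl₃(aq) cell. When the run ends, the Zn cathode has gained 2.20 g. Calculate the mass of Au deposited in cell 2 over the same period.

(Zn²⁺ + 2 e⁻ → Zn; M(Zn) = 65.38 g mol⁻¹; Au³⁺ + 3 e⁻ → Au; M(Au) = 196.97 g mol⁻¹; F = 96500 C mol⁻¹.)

n(Zn) = 2.20 / 65.38 = 0.03365 mol.
Since Zn²⁺ + 2 e⁻ → Zn, n(e⁻) passed = 2 × 0.03365 = 0.06730 mol.
Cells in series carry the same charge, so the same 0.06730 mol of electrons passes through cell 2.
Au³⁺ + 3 e⁻ → Au, so n(Au) = 0.06730 / 3 = 0.02243 mol.
m(Au) = 0.02243 × 196.97 = 4.42 g.

4.42 g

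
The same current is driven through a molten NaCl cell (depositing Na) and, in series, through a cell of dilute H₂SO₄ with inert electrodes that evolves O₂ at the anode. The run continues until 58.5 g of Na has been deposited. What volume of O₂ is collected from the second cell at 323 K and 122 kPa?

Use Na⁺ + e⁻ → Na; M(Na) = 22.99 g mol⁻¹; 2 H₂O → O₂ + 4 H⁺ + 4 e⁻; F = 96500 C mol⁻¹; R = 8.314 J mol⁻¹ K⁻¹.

14.0 L

n(Na) = 58.5 / 22.99 = 2.545 mol, so n(e⁻) = 1 × 2.545 = 2.545 mol.
The cells are in series, so the same 2.545 mol of electrons passes through the second cell.
2 H₂O → O₂ + 4 H⁺ + 4 e⁻ — 4 mol e⁻ per mol O₂, so n(O₂) = 2.545/4 = 0.6361 mol.
V = nRT/P = (0.6361 × 8.314 × 323) / (122 × 10³) = 0.0140 m³ = 14.0 L.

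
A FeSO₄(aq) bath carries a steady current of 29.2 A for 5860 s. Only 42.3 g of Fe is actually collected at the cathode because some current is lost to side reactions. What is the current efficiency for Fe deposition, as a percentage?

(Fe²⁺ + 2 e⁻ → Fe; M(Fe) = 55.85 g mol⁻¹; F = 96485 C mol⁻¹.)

85.4 %

Q = I·t = 29.20 × 5860.0 = 171100 C; n(e⁻) = 171100/96485 = 1.773 mol.
Theoretical n(Fe) = n(e⁻)/2 = 0.8867 mol, i.e. m_theo = 0.8867 × 55.85 = 49.52 g.
Efficiency = m_actual / m_theo = 42.3 / 49.52 = 85.4 %.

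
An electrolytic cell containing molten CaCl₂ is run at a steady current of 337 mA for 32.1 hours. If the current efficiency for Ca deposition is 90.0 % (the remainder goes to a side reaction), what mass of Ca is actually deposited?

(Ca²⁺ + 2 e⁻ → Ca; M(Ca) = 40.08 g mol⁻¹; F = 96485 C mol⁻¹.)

Q = I·t = 0.3370 × 115560 = 38940 C.
n(e⁻) = 38940/96485 = 0.4036 mol; theoretically n(Ca) = 0.4036/2 = 0.2018 mol, m_theo = 8.089 g.
At 90.0 % efficiency, m_actual = 0.900 × 8.089 = 7.28 g.

7.28 g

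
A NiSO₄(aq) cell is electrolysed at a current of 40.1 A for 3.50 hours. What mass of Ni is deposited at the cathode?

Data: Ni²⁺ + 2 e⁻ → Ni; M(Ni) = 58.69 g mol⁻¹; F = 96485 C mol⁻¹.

Q = I·t = 40.10 A × 12600 s = 505300 C.
n(e⁻) = Q/F = 505300 / 96485 = 5.237 mol.
Ni²⁺ + 2 e⁻ → Ni, so n(Ni) = n(e⁻)/2 = 2.618 mol.
m = n·M = 2.618 × 58.69 = 154 g.

154 g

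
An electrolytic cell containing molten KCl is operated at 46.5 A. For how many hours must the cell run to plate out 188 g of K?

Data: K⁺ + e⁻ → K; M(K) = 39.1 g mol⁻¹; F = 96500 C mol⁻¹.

2.77 h

n(K) = m/M = 188 / 39.1 = 4.808 mol.
Each K atom requires 1 electron, so n(e⁻) = 1 × 4.808 = 4.808 mol.
Q = n(e⁻)·F = 4.808 × 96500 = 464000 C.
t = Q/I = 464000 / 46.50 A = 9978 s = 2.77 h.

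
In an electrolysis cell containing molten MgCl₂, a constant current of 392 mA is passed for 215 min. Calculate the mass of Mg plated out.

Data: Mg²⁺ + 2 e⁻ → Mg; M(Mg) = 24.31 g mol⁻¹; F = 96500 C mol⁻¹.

Q = I·t = 0.3920 A × 12900 s = 5057 C.
n(e⁻) = Q/F = 5057 / 96500 = 0.05240 mol.
Mg²⁺ + 2 e⁻ → Mg, so n(Mg) = n(e⁻)/2 = 0.02620 mol.
m = n·M = 0.02620 × 24.31 = 0.637 g.

0.637 g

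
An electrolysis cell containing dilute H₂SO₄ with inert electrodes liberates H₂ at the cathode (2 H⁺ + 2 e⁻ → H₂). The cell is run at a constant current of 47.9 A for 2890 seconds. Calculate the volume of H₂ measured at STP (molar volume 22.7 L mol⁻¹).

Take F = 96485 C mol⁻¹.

16.3 L

Q = I·t = 47.90 A × 2890.0 s = 138400 C.
n(e⁻) = Q/F = 138400 / 96485 = 1.435 mol.
2 electrons are transferred per H₂ molecule, so n(H₂) = 1.435 / 2 = 0.7174 mol.
V = n × V_m = 0.7174 × 22.7 = 16.3 L.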